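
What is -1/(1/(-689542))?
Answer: 689542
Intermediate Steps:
-1/(1/(-689542)) = -1/(-1/689542) = -1*(-689542) = 689542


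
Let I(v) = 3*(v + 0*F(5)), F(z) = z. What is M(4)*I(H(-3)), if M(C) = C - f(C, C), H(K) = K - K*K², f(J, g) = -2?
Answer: 432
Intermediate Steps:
H(K) = K - K³
I(v) = 3*v (I(v) = 3*(v + 0*5) = 3*(v + 0) = 3*v)
M(C) = 2 + C (M(C) = C - 1*(-2) = C + 2 = 2 + C)
M(4)*I(H(-3)) = (2 + 4)*(3*(-3 - 1*(-3)³)) = 6*(3*(-3 - 1*(-27))) = 6*(3*(-3 + 27)) = 6*(3*24) = 6*72 = 432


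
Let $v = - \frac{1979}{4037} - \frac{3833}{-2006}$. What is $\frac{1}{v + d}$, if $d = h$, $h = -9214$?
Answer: $- \frac{8098222}{74605513561} \approx -0.00010855$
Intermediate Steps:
$v = \frac{11503947}{8098222}$ ($v = \left(-1979\right) \frac{1}{4037} - - \frac{3833}{2006} = - \frac{1979}{4037} + \frac{3833}{2006} = \frac{11503947}{8098222} \approx 1.4206$)
$d = -9214$
$\frac{1}{v + d} = \frac{1}{\frac{11503947}{8098222} - 9214} = \frac{1}{- \frac{74605513561}{8098222}} = - \frac{8098222}{74605513561}$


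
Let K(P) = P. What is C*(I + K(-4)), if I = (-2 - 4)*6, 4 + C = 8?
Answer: -160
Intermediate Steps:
C = 4 (C = -4 + 8 = 4)
I = -36 (I = -6*6 = -36)
C*(I + K(-4)) = 4*(-36 - 4) = 4*(-40) = -160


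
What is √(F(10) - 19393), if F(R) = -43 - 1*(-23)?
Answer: 3*I*√2157 ≈ 139.33*I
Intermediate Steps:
F(R) = -20 (F(R) = -43 + 23 = -20)
√(F(10) - 19393) = √(-20 - 19393) = √(-19413) = 3*I*√2157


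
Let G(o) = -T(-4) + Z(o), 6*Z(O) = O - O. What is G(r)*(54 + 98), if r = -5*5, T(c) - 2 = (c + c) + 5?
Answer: 152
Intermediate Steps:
Z(O) = 0 (Z(O) = (O - O)/6 = (⅙)*0 = 0)
T(c) = 7 + 2*c (T(c) = 2 + ((c + c) + 5) = 2 + (2*c + 5) = 2 + (5 + 2*c) = 7 + 2*c)
r = -25
G(o) = 1 (G(o) = -(7 + 2*(-4)) + 0 = -(7 - 8) + 0 = -1*(-1) + 0 = 1 + 0 = 1)
G(r)*(54 + 98) = 1*(54 + 98) = 1*152 = 152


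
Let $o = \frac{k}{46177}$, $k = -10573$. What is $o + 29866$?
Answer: $\frac{1379111709}{46177} \approx 29866.0$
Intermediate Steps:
$o = - \frac{10573}{46177} \approx -0.22897$
$o + 29866 = - \frac{10573}{46177} + 29866 = \frac{1379111709}{46177}$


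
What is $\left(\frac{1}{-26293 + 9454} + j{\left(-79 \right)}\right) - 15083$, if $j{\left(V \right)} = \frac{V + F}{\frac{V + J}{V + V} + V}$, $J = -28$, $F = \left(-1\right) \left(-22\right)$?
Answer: $- \frac{349209277024}{23153625} \approx -15082.0$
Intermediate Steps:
$F = 22$
$j{\left(V \right)} = \frac{22 + V}{V + \frac{-28 + V}{2 V}}$ ($j{\left(V \right)} = \frac{V + 22}{\frac{V - 28}{V + V} + V} = \frac{22 + V}{\frac{-28 + V}{2 V} + V} = \frac{22 + V}{V + \frac{-28 + V}{2 V}}$)
$\left(\frac{1}{-26293 + 9454} + j{\left(-79 \right)}\right) - 15083 = \left(\frac{1}{-26293 + 9454} + 2 \left(-79\right) \frac{1}{-28 - 79 + 2 \left(-79\right)^{2}} \left(22 - 79\right)\right) - 15083 = \left(\frac{1}{-16839} + 2 \left(-79\right) \frac{1}{-28 - 79 + 2 \cdot 6241} \left(-57\right)\right) - 15083 = \left(- \frac{1}{16839} + 2 \left(-79\right) \frac{1}{-28 - 79 + 12482} \left(-57\right)\right) - 15083 = \left(- \frac{1}{16839} + 2 \left(-79\right) \frac{1}{12375} \left(-57\right)\right) - 15083 = \left(- \frac{1}{16839} + \frac{3002}{4125}\right) - 15083 = \frac{16848851}{23153625} - 15083 = - \frac{349209277024}{23153625}$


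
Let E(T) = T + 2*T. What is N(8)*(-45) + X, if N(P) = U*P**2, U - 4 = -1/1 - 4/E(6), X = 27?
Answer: -7973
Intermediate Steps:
E(T) = 3*T
U = 25/9 (U = 4 + (-1/1 - 4/(3*6)) = 4 + (-1*1 - 4/18) = 4 + (-1 - 4*1/18) = 4 + (-1 - 2/9) = 4 - 11/9 = 25/9 ≈ 2.7778)
N(P) = 25*P**2/9
N(8)*(-45) + X = ((25/9)*8**2)*(-45) + 27 = ((25/9)*64)*(-45) + 27 = (1600/9)*(-45) + 27 = -8000 + 27 = -7973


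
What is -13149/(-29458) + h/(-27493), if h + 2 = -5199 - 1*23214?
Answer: 1198554527/809888794 ≈ 1.4799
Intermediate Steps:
h = -28415 (h = -2 + (-5199 - 1*23214) = -2 + (-5199 - 23214) = -2 - 28413 = -28415)
-13149/(-29458) + h/(-27493) = -13149/(-29458) - 28415/(-27493) = -13149*(-1/29458) - 28415*(-1/27493) = 13149/29458 + 28415/27493 = 1198554527/809888794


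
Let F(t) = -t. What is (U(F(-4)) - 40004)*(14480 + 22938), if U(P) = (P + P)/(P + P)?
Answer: -1496832254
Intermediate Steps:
U(P) = 1 (U(P) = (2*P)/((2*P)) = (2*P)*(1/(2*P)) = 1)
(U(F(-4)) - 40004)*(14480 + 22938) = (1 - 40004)*(14480 + 22938) = -40003*37418 = -1496832254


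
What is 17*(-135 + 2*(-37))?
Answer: -3553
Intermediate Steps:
17*(-135 + 2*(-37)) = 17*(-135 - 74) = 17*(-209) = -3553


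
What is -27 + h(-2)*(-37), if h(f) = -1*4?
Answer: 121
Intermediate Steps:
h(f) = -4
-27 + h(-2)*(-37) = -27 - 4*(-37) = -27 + 148 = 121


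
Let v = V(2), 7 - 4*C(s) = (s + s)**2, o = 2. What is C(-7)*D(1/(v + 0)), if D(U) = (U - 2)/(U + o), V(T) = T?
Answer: 567/20 ≈ 28.350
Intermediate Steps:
C(s) = 7/4 - s**2 (C(s) = 7/4 - (s + s)**2/4 = 7/4 - 4*s**2/4 = 7/4 - s**2)
v = 2
D(U) = (-2 + U)/(2 + U) (D(U) = (U - 2)/(U + 2) = (-2 + U)/(2 + U))
C(-7)*D(1/(v + 0)) = (7/4 - 1*(-7)**2)*((-2 + 1/(2 + 0))/(2 + 1/(2 + 0))) = (7/4 - 1*49)*((-2 + 1/2)/(2 + 1/2)) = (7/4 - 49)*((-2 + 1/2)/(2 + 1/2)) = -189*(-3)/(4*5/2*2) = -189*(-3)/(10*2) = -189/4*(-3/5) = 567/20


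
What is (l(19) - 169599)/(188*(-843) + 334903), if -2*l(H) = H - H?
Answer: -169599/176419 ≈ -0.96134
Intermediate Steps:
l(H) = 0 (l(H) = -(H - H)/2 = -1/2*0 = 0)
(l(19) - 169599)/(188*(-843) + 334903) = (0 - 169599)/(188*(-843) + 334903) = -169599/(-158484 + 334903) = -169599/176419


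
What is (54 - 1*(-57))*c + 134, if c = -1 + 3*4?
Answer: 1355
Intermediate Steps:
c = 11 (c = -1 + 12 = 11)
(54 - 1*(-57))*c + 134 = (54 - 1*(-57))*11 + 134 = (54 + 57)*11 + 134 = 111*11 + 134 = 1221 + 134 = 1355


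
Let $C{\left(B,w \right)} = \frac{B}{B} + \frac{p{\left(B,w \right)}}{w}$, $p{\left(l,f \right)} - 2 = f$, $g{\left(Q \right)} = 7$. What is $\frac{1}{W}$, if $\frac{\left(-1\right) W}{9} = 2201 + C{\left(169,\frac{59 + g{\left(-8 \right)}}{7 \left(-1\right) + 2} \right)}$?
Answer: $- \frac{11}{218082} \approx -5.044 \cdot 10^{-5}$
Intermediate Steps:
$p{\left(l,f \right)} = 2 + f$
$C{\left(B,w \right)} = 1 + \frac{2 + w}{w}$ ($C{\left(B,w \right)} = \frac{B}{B} + \frac{2 + w}{w} = 1 + \frac{2 + w}{w}$)
$W = - \frac{218082}{11}$ ($W = - 9 \left(2201 + \left(2 + \frac{2}{\left(59 + 7\right) \frac{1}{7 \left(-1\right) + 2}}\right)\right) = - 9 \left(2201 + \left(2 + \frac{2}{66 \frac{1}{-7 + 2}}\right)\right) = - 9 \left(2201 + \left(2 + \frac{2}{66 \frac{1}{-5}}\right)\right) = - 9 \left(2201 + \left(2 + \frac{2}{66 \left(- \frac{1}{5}\right)}\right)\right) = - 9 \left(2201 + \left(2 + \frac{2}{- \frac{66}{5}}\right)\right) = - 9 \left(2201 + \left(2 + 2 \left(- \frac{5}{66}\right)\right)\right) = - 9 \left(2201 + \left(2 - \frac{5}{33}\right)\right) = - 9 \left(2201 + \frac{61}{33}\right) = \left(-9\right) \frac{72694}{33} = - \frac{218082}{11} \approx -19826.0$)
$\frac{1}{W} = \frac{1}{- \frac{218082}{11}} = - \frac{11}{218082}$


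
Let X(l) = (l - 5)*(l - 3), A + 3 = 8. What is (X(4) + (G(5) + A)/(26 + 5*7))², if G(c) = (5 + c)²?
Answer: 1936/3721 ≈ 0.52029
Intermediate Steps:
A = 5 (A = -3 + 8 = 5)
X(l) = (-5 + l)*(-3 + l)
(X(4) + (G(5) + A)/(26 + 5*7))² = ((15 + 4² - 8*4) + ((5 + 5)² + 5)/(26 + 5*7))² = ((15 + 16 - 32) + (10² + 5)/(26 + 35))² = (-1 + (100 + 5)/61)² = (-1 + 105*(1/61))² = (-1 + 105/61)² = (44/61)² = 1936/3721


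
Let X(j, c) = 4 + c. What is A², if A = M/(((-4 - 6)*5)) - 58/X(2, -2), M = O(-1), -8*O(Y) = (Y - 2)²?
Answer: 134351281/160000 ≈ 839.70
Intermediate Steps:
O(Y) = -(-2 + Y)²/8 (O(Y) = -(Y - 2)²/8 = -(-2 + Y)²/8)
M = -9/8 (M = -(-2 - 1)²/8 = -⅛*(-3)² = -⅛*9 = -9/8 ≈ -1.1250)
A = -11591/400 (A = -9*1/(5*(-4 - 6))/8 - 58/(4 - 2) = -9/(8*((-10*5))) - 58/2 = -9/8/(-50) - 58*½ = -9/8*(-1/50) - 29 = 9/400 - 29 = -11591/400 ≈ -28.978)
A² = (-11591/400)² = 134351281/160000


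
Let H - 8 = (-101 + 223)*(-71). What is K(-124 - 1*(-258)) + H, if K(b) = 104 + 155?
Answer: -8395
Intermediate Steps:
K(b) = 259
H = -8654 (H = 8 + (-101 + 223)*(-71) = 8 + 122*(-71) = 8 - 8662 = -8654)
K(-124 - 1*(-258)) + H = 259 - 8654 = -8395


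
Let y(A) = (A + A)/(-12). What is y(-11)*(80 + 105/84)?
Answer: 3575/24 ≈ 148.96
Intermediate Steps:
y(A) = -A/6 (y(A) = (2*A)*(-1/12) = -A/6)
y(-11)*(80 + 105/84) = (-⅙*(-11))*(80 + 105/84) = 11*(80 + 105*(1/84))/6 = 11*(80 + 5/4)/6 = (11/6)*(325/4) = 3575/24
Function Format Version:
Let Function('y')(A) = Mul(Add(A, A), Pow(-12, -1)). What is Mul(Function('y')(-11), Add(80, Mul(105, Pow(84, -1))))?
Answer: Rational(3575, 24) ≈ 148.96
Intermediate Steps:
Function('y')(A) = Mul(Rational(-1, 6), A) (Function('y')(A) = Mul(Mul(2, A), Rational(-1, 12)) = Mul(Rational(-1, 6), A))
Mul(Function('y')(-11), Add(80, Mul(105, Pow(84, -1)))) = Mul(Mul(Rational(-1, 6), -11), Add(80, Mul(105, Pow(84, -1)))) = Mul(Rational(11, 6), Add(80, Mul(105, Rational(1, 84)))) = Mul(Rational(11, 6), Add(80, Rational(5, 4))) = Mul(Rational(11, 6), Rational(325, 4)) = Rational(3575, 24)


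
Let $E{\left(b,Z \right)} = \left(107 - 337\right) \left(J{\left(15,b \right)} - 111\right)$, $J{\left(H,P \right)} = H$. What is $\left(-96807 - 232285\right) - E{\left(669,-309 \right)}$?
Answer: $-351172$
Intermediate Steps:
$E{\left(b,Z \right)} = 22080$ ($E{\left(b,Z \right)} = \left(107 - 337\right) \left(15 - 111\right) = \left(-230\right) \left(-96\right) = 22080$)
$\left(-96807 - 232285\right) - E{\left(669,-309 \right)} = \left(-96807 - 232285\right) - 22080 = -329092 - 22080 = -351172$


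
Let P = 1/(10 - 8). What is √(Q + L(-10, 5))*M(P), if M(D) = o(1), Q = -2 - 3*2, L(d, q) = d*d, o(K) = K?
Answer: 2*√23 ≈ 9.5917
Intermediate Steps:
L(d, q) = d²
Q = -8 (Q = -2 - 6 = -8)
P = ½ (P = 1/2 = ½ ≈ 0.50000)
M(D) = 1
√(Q + L(-10, 5))*M(P) = √(-8 + (-10)²)*1 = √(-8 + 100)*1 = √92*1 = (2*√23)*1 = 2*√23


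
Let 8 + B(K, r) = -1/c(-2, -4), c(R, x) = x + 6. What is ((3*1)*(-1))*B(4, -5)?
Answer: 51/2 ≈ 25.500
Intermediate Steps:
c(R, x) = 6 + x
B(K, r) = -17/2 (B(K, r) = -8 - 1/(6 - 4) = -8 - 1/2 = -8 - 1*½ = -8 - ½ = -17/2)
((3*1)*(-1))*B(4, -5) = ((3*1)*(-1))*(-17/2) = (3*(-1))*(-17/2) = -3*(-17/2) = 51/2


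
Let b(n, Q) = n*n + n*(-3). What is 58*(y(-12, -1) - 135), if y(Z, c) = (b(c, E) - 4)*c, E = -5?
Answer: -7830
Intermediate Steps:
b(n, Q) = n**2 - 3*n
y(Z, c) = c*(-4 + c*(-3 + c)) (y(Z, c) = (c*(-3 + c) - 4)*c = (-4 + c*(-3 + c))*c = c*(-4 + c*(-3 + c)))
58*(y(-12, -1) - 135) = 58*(-(-4 - (-3 - 1)) - 135) = 58*(-(-4 - 1*(-4)) - 135) = 58*(-(-4 + 4) - 135) = 58*(-1*0 - 135) = 58*(0 - 135) = 58*(-135) = -7830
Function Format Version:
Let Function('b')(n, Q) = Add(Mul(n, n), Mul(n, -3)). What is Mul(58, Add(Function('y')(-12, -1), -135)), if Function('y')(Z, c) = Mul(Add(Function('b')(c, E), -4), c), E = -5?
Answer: -7830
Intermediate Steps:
Function('b')(n, Q) = Add(Pow(n, 2), Mul(-3, n))
Function('y')(Z, c) = Mul(c, Add(-4, Mul(c, Add(-3, c)))) (Function('y')(Z, c) = Mul(Add(Mul(c, Add(-3, c)), -4), c) = Mul(Add(-4, Mul(c, Add(-3, c))), c) = Mul(c, Add(-4, Mul(c, Add(-3, c)))))
Mul(58, Add(Function('y')(-12, -1), -135)) = Mul(58, Add(Mul(-1, Add(-4, Mul(-1, Add(-3, -1)))), -135)) = Mul(58, Add(Mul(-1, Add(-4, Mul(-1, -4))), -135)) = Mul(58, Add(Mul(-1, Add(-4, 4)), -135)) = Mul(58, Add(Mul(-1, 0), -135)) = Mul(58, Add(0, -135)) = Mul(58, -135) = -7830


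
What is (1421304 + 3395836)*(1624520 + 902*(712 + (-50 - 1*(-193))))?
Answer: 11540566812200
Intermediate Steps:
(1421304 + 3395836)*(1624520 + 902*(712 + (-50 - 1*(-193)))) = 4817140*(1624520 + 902*(712 + (-50 + 193))) = 4817140*(1624520 + 902*(712 + 143)) = 4817140*(1624520 + 902*855) = 4817140*(1624520 + 771210) = 4817140*2395730 = 11540566812200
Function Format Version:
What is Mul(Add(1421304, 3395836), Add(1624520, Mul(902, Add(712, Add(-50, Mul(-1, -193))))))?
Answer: 11540566812200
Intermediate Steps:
Mul(Add(1421304, 3395836), Add(1624520, Mul(902, Add(712, Add(-50, Mul(-1, -193)))))) = Mul(4817140, Add(1624520, Mul(902, Add(712, Add(-50, 193))))) = Mul(4817140, Add(1624520, Mul(902, Add(712, 143)))) = Mul(4817140, Add(1624520, Mul(902, 855))) = Mul(4817140, Add(1624520, 771210)) = Mul(4817140, 2395730) = 11540566812200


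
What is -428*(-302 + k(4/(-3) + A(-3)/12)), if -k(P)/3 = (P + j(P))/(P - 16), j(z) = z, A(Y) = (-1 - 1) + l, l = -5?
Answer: 27849104/215 ≈ 1.2953e+5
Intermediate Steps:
A(Y) = -7 (A(Y) = (-1 - 1) - 5 = -2 - 5 = -7)
k(P) = -6*P/(-16 + P) (k(P) = -3*(P + P)/(P - 16) = -3*2*P/(-16 + P) = -6*P/(-16 + P))
-428*(-302 + k(4/(-3) + A(-3)/12)) = -428*(-302 - 6*(4/(-3) - 7/12)/(-16 + (4/(-3) - 7/12))) = -428*(-302 - 6*(4*(-⅓) - 7*1/12)/(-16 + (4*(-⅓) - 7*1/12))) = -428*(-302 - 6*(-4/3 - 7/12)/(-16 + (-4/3 - 7/12))) = -428*(-302 - 6*(-23/12)/(-16 - 23/12)) = -428*(-302 - 6*(-23/12)/(-215/12)) = -428*(-302 - 6*(-23/12)*(-12/215)) = -428*(-302 - 138/215) = -428*(-65068/215) = 27849104/215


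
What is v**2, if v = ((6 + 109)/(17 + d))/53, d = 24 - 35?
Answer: 13225/101124 ≈ 0.13078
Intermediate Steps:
d = -11
v = 115/318 (v = ((6 + 109)/(17 - 11))/53 = (115/6)*(1/53) = 115/318 ≈ 0.36164)
v**2 = (115/318)**2 = 13225/101124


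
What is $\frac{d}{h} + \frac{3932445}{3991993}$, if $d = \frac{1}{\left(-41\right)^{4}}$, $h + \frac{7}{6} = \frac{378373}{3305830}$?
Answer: $\frac{1414127082524677950}{1435541334190163579} \approx 0.98508$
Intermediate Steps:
$h = - \frac{5217643}{4958745}$ ($h = - \frac{7}{6} + \frac{378373}{3305830} = - \frac{5217643}{4958745} \approx -1.0522$)
$d = \frac{1}{2825761} \approx 3.5389 \cdot 10^{-7}$
$\frac{d}{h} + \frac{3932445}{3991993} = \frac{1}{2825761 \left(- \frac{5217643}{4958745}\right)} + \frac{3932445}{3991993} = \frac{1}{2825761} \left(- \frac{4958745}{5217643}\right) + 3932445 \cdot \frac{1}{3991993} = - \frac{120945}{359605173203} + \frac{3932445}{3991993} = \frac{1414127082524677950}{1435541334190163579}$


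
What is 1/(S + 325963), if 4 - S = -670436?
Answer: 1/996403 ≈ 1.0036e-6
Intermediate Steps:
S = 670440 (S = 4 - 1*(-670436) = 4 + 670436 = 670440)
1/(S + 325963) = 1/(670440 + 325963) = 1/996403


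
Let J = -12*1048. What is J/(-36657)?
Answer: 4192/12219 ≈ 0.34307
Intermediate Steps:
J = -12576 (J = -1*12576 = -12576)
J/(-36657) = -12576/(-36657) = -12576*(-1/36657) = 4192/12219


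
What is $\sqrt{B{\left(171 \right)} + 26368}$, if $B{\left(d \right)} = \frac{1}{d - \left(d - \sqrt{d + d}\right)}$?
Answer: $\frac{\sqrt{342678528 + 114 \sqrt{38}}}{114} \approx 162.38$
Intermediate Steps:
$B{\left(d \right)} = \frac{\sqrt{2}}{2 \sqrt{d}}$ ($B{\left(d \right)} = \frac{1}{d - \left(d - \sqrt{2} \sqrt{d}\right)} = \frac{1}{d + \left(\sqrt{2} \sqrt{d} - d\right)} = \frac{1}{d + \left(- d + \sqrt{2} \sqrt{d}\right)} = \frac{1}{\sqrt{2} \sqrt{d}} = \frac{\sqrt{2}}{2 \sqrt{d}}$)
$\sqrt{B{\left(171 \right)} + 26368} = \sqrt{\frac{\sqrt{2}}{2 \cdot 3 \sqrt{19}} + 26368} = \sqrt{\frac{\sqrt{2} \frac{\sqrt{19}}{57}}{2} + 26368} = \sqrt{\frac{\sqrt{38}}{114} + 26368} = \sqrt{26368 + \frac{\sqrt{38}}{114}}$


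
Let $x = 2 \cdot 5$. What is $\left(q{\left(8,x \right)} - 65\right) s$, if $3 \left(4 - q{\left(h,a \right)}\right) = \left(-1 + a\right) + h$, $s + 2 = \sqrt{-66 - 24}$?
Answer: $\frac{400}{3} - 200 i \sqrt{10} \approx 133.33 - 632.46 i$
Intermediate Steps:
$x = 10$
$s = -2 + 3 i \sqrt{10}$ ($s = -2 + \sqrt{-66 - 24} = -2 + \sqrt{-90} = -2 + 3 i \sqrt{10} \approx -2.0 + 9.4868 i$)
$q{\left(h,a \right)} = \frac{13}{3} - \frac{a}{3} - \frac{h}{3}$ ($q{\left(h,a \right)} = 4 - \frac{\left(-1 + a\right) + h}{3} = 4 - \frac{-1 + a + h}{3} = 4 - \left(- \frac{1}{3} + \frac{a}{3} + \frac{h}{3}\right) = \frac{13}{3} - \frac{a}{3} - \frac{h}{3}$)
$\left(q{\left(8,x \right)} - 65\right) s = \left(\left(\frac{13}{3} - \frac{10}{3} - \frac{8}{3}\right) - 65\right) \left(-2 + 3 i \sqrt{10}\right) = \left(- \frac{5}{3} - 65\right) \left(-2 + 3 i \sqrt{10}\right) = - \frac{200 \left(-2 + 3 i \sqrt{10}\right)}{3} = \frac{400}{3} - 200 i \sqrt{10}$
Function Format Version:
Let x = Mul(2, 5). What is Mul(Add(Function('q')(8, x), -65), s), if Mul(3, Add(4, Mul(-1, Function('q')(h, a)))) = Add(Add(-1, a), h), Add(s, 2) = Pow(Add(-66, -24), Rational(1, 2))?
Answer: Add(Rational(400, 3), Mul(-200, I, Pow(10, Rational(1, 2)))) ≈ Add(133.33, Mul(-632.46, I))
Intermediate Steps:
x = 10
s = Add(-2, Mul(3, I, Pow(10, Rational(1, 2)))) (s = Add(-2, Pow(Add(-66, -24), Rational(1, 2))) = Add(-2, Pow(-90, Rational(1, 2))) = Add(-2, Mul(3, I, Pow(10, Rational(1, 2)))) ≈ Add(-2.0000, Mul(9.4868, I)))
Function('q')(h, a) = Add(Rational(13, 3), Mul(Rational(-1, 3), a), Mul(Rational(-1, 3), h)) (Function('q')(h, a) = Add(4, Mul(Rational(-1, 3), Add(Add(-1, a), h))) = Add(4, Mul(Rational(-1, 3), Add(-1, a, h))) = Add(4, Add(Rational(1, 3), Mul(Rational(-1, 3), a), Mul(Rational(-1, 3), h))) = Add(Rational(13, 3), Mul(Rational(-1, 3), a), Mul(Rational(-1, 3), h)))
Mul(Add(Function('q')(8, x), -65), s) = Mul(Add(Add(Rational(13, 3), Mul(Rational(-1, 3), 10), Mul(Rational(-1, 3), 8)), -65), Add(-2, Mul(3, I, Pow(10, Rational(1, 2))))) = Mul(Add(Add(Rational(13, 3), Rational(-10, 3), Rational(-8, 3)), -65), Add(-2, Mul(3, I, Pow(10, Rational(1, 2))))) = Mul(Add(Rational(-5, 3), -65), Add(-2, Mul(3, I, Pow(10, Rational(1, 2))))) = Mul(Rational(-200, 3), Add(-2, Mul(3, I, Pow(10, Rational(1, 2))))) = Add(Rational(400, 3), Mul(-200, I, Pow(10, Rational(1, 2))))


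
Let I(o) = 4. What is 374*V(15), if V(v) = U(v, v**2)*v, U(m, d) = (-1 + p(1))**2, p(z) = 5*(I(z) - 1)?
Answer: 1099560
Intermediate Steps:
p(z) = 15 (p(z) = 5*(4 - 1) = 5*3 = 15)
U(m, d) = 196 (U(m, d) = (-1 + 15)**2 = 14**2 = 196)
V(v) = 196*v
374*V(15) = 374*(196*15) = 374*2940 = 1099560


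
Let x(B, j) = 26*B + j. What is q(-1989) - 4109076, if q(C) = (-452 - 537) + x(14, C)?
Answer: -4111690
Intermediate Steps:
x(B, j) = j + 26*B
q(C) = -625 + C (q(C) = (-452 - 537) + (C + 26*14) = -989 + (C + 364) = -989 + (364 + C) = -625 + C)
q(-1989) - 4109076 = (-625 - 1989) - 4109076 = -2614 - 4109076 = -4111690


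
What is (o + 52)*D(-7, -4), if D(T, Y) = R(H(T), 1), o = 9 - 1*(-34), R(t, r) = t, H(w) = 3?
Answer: 285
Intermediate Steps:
o = 43 (o = 9 + 34 = 43)
D(T, Y) = 3
(o + 52)*D(-7, -4) = (43 + 52)*3 = 95*3 = 285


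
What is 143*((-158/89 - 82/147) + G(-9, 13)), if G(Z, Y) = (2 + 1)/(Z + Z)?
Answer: -3117829/8722 ≈ -357.47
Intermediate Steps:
G(Z, Y) = 3/(2*Z) (G(Z, Y) = 3/((2*Z)) = 3*(1/(2*Z)) = 3/(2*Z))
143*((-158/89 - 82/147) + G(-9, 13)) = 143*((-158/89 - 82/147) + (3/2)/(-9)) = 143*((-158*1/89 - 82*1/147) + (3/2)*(-⅑)) = 143*((-158/89 - 82/147) - ⅙) = 143*(-30524/13083 - ⅙) = 143*(-21803/8722) = -3117829/8722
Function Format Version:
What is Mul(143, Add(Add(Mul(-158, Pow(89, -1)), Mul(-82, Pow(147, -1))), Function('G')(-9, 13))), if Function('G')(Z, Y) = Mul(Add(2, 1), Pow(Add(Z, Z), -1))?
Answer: Rational(-3117829, 8722) ≈ -357.47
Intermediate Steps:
Function('G')(Z, Y) = Mul(Rational(3, 2), Pow(Z, -1)) (Function('G')(Z, Y) = Mul(3, Pow(Mul(2, Z), -1)) = Mul(3, Mul(Rational(1, 2), Pow(Z, -1))) = Mul(Rational(3, 2), Pow(Z, -1)))
Mul(143, Add(Add(Mul(-158, Pow(89, -1)), Mul(-82, Pow(147, -1))), Function('G')(-9, 13))) = Mul(143, Add(Add(Mul(-158, Pow(89, -1)), Mul(-82, Pow(147, -1))), Mul(Rational(3, 2), Pow(-9, -1)))) = Mul(143, Add(Add(Mul(-158, Rational(1, 89)), Mul(-82, Rational(1, 147))), Mul(Rational(3, 2), Rational(-1, 9)))) = Mul(143, Add(Add(Rational(-158, 89), Rational(-82, 147)), Rational(-1, 6))) = Mul(143, Add(Rational(-30524, 13083), Rational(-1, 6))) = Mul(143, Rational(-21803, 8722)) = Rational(-3117829, 8722)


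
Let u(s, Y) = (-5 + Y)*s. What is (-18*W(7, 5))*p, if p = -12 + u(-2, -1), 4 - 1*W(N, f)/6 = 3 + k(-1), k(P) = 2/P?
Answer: 0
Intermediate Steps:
u(s, Y) = s*(-5 + Y)
W(N, f) = 18 (W(N, f) = 24 - 6*(3 + 2/(-1)) = 24 - 6*(3 + 2*(-1)) = 24 - 6*(3 - 2) = 24 - 6*1 = 24 - 6 = 18)
p = 0 (p = -12 - 2*(-5 - 1) = -12 - 2*(-6) = -12 + 12 = 0)
(-18*W(7, 5))*p = -18*18*0 = -324*0 = 0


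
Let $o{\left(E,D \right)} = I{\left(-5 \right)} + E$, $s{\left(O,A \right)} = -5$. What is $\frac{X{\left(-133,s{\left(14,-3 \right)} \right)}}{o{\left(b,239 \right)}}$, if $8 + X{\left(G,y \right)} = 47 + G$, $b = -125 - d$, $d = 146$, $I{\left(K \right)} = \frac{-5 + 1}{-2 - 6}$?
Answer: $\frac{188}{541} \approx 0.3475$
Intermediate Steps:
$I{\left(K \right)} = \frac{1}{2}$ ($I{\left(K \right)} = - \frac{4}{-8} = \left(-4\right) \left(- \frac{1}{8}\right) = \frac{1}{2}$)
$b = -271$ ($b = -125 - 146 = -271$)
$X{\left(G,y \right)} = 39 + G$ ($X{\left(G,y \right)} = -8 + \left(47 + G\right) = 39 + G$)
$o{\left(E,D \right)} = \frac{1}{2} + E$
$\frac{X{\left(-133,s{\left(14,-3 \right)} \right)}}{o{\left(b,239 \right)}} = \frac{39 - 133}{\frac{1}{2} - 271} = - \frac{94}{- \frac{541}{2}} = \left(-94\right) \left(- \frac{2}{541}\right) = \frac{188}{541}$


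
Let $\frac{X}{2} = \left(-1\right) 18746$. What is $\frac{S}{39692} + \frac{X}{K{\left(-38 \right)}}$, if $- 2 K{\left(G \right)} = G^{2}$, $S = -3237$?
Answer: $\frac{742897675}{14328812} \approx 51.846$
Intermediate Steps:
$X = -37492$ ($X = 2 \left(\left(-1\right) 18746\right) = 2 \left(-18746\right) = -37492$)
$K{\left(G \right)} = - \frac{G^{2}}{2}$
$\frac{S}{39692} + \frac{X}{K{\left(-38 \right)}} = - \frac{3237}{39692} - \frac{37492}{\left(- \frac{1}{2}\right) \left(-38\right)^{2}} = \left(-3237\right) \frac{1}{39692} - \frac{37492}{\left(- \frac{1}{2}\right) 1444} = - \frac{3237}{39692} - \frac{37492}{-722} = - \frac{3237}{39692} - - \frac{18746}{361} = - \frac{3237}{39692} + \frac{18746}{361} = \frac{742897675}{14328812}$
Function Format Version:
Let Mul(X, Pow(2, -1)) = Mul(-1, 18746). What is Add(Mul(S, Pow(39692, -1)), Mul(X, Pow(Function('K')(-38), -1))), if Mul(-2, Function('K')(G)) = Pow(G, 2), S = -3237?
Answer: Rational(742897675, 14328812) ≈ 51.846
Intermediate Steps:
X = -37492 (X = Mul(2, Mul(-1, 18746)) = Mul(2, -18746) = -37492)
Function('K')(G) = Mul(Rational(-1, 2), Pow(G, 2))
Add(Mul(S, Pow(39692, -1)), Mul(X, Pow(Function('K')(-38), -1))) = Add(Mul(-3237, Pow(39692, -1)), Mul(-37492, Pow(Mul(Rational(-1, 2), Pow(-38, 2)), -1))) = Add(Mul(-3237, Rational(1, 39692)), Mul(-37492, Pow(Mul(Rational(-1, 2), 1444), -1))) = Add(Rational(-3237, 39692), Mul(-37492, Pow(-722, -1))) = Add(Rational(-3237, 39692), Mul(-37492, Rational(-1, 722))) = Add(Rational(-3237, 39692), Rational(18746, 361)) = Rational(742897675, 14328812)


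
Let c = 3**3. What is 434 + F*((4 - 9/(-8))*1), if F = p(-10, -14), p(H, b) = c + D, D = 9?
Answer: 1237/2 ≈ 618.50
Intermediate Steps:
c = 27
p(H, b) = 36 (p(H, b) = 27 + 9 = 36)
F = 36
434 + F*((4 - 9/(-8))*1) = 434 + 36*((4 - 9/(-8))*1) = 434 + 36*((4 - 9*(-1/8))*1) = 434 + 36*((4 + 9/8)*1) = 434 + 36*((41/8)*1) = 434 + 36*(41/8) = 434 + 369/2 = 1237/2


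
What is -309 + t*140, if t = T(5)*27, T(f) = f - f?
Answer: -309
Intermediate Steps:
T(f) = 0
t = 0 (t = 0*27 = 0)
-309 + t*140 = -309 + 0*140 = -309 + 0 = -309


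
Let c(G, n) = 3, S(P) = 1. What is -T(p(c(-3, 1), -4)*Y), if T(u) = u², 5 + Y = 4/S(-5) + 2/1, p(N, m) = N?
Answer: -9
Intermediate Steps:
Y = 1 (Y = -5 + (4/1 + 2/1) = -5 + (4*1 + 2*1) = -5 + (4 + 2) = -5 + 6 = 1)
-T(p(c(-3, 1), -4)*Y) = -(3*1)² = -1*3² = -1*9 = -9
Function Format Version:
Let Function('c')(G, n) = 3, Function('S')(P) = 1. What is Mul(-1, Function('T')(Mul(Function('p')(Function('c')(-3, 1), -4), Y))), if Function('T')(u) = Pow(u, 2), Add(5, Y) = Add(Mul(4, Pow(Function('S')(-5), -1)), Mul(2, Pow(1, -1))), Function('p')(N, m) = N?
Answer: -9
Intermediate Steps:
Y = 1 (Y = Add(-5, Add(Mul(4, Pow(1, -1)), Mul(2, Pow(1, -1)))) = Add(-5, Add(Mul(4, 1), Mul(2, 1))) = Add(-5, Add(4, 2)) = Add(-5, 6) = 1)
Mul(-1, Function('T')(Mul(Function('p')(Function('c')(-3, 1), -4), Y))) = Mul(-1, Pow(Mul(3, 1), 2)) = Mul(-1, Pow(3, 2)) = Mul(-1, 9) = -9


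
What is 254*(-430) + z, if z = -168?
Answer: -109388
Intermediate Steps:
254*(-430) + z = 254*(-430) - 168 = -109220 - 168 = -109388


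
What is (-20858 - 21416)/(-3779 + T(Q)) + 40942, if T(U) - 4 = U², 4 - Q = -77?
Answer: 57011069/1393 ≈ 40927.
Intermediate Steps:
Q = 81 (Q = 4 - 1*(-77) = 4 + 77 = 81)
T(U) = 4 + U²
(-20858 - 21416)/(-3779 + T(Q)) + 40942 = (-20858 - 21416)/(-3779 + (4 + 81²)) + 40942 = -42274/(-3779 + (4 + 6561)) + 40942 = -42274/(-3779 + 6565) + 40942 = -42274/2786 + 40942 = -42274*1/2786 + 40942 = -21137/1393 + 40942 = 57011069/1393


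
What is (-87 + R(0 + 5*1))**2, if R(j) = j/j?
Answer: 7396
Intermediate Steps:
R(j) = 1
(-87 + R(0 + 5*1))**2 = (-87 + 1)**2 = (-86)**2 = 7396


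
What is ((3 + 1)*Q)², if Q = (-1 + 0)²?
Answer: 16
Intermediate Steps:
Q = 1 (Q = (-1)² = 1)
((3 + 1)*Q)² = ((3 + 1)*1)² = (4*1)² = 4² = 16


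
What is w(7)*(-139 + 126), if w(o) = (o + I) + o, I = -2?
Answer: -156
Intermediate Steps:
w(o) = -2 + 2*o (w(o) = (o - 2) + o = (-2 + o) + o = -2 + 2*o)
w(7)*(-139 + 126) = (-2 + 2*7)*(-139 + 126) = (-2 + 14)*(-13) = 12*(-13) = -156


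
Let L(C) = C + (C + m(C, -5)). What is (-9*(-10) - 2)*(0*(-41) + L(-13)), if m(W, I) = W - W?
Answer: -2288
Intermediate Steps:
m(W, I) = 0
L(C) = 2*C (L(C) = C + (C + 0) = C + C = 2*C)
(-9*(-10) - 2)*(0*(-41) + L(-13)) = (-9*(-10) - 2)*(0*(-41) + 2*(-13)) = (90 - 2)*(0 - 26) = 88*(-26) = -2288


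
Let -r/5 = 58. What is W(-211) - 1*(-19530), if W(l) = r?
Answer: 19240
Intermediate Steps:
r = -290 (r = -5*58 = -290)
W(l) = -290
W(-211) - 1*(-19530) = -290 - 1*(-19530) = -290 + 19530 = 19240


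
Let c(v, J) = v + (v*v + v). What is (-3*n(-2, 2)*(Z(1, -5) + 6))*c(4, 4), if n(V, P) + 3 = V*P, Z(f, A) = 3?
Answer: 4536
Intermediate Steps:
c(v, J) = v² + 2*v (c(v, J) = v + (v² + v) = v + (v + v²) = v² + 2*v)
n(V, P) = -3 + P*V (n(V, P) = -3 + V*P = -3 + P*V)
(-3*n(-2, 2)*(Z(1, -5) + 6))*c(4, 4) = (-3*(-3 + 2*(-2))*(3 + 6))*(4*(2 + 4)) = (-3*(-3 - 4)*9)*(4*6) = -(-21)*9*24 = -3*(-63)*24 = 189*24 = 4536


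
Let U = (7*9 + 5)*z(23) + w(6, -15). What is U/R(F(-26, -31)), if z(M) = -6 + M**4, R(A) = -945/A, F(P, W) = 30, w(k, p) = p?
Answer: -5436790/9 ≈ -6.0409e+5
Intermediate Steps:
U = 19028765 (U = (7*9 + 5)*(-6 + 23**4) - 15 = (63 + 5)*(-6 + 279841) - 15 = 68*279835 - 15 = 19028780 - 15 = 19028765)
U/R(F(-26, -31)) = 19028765/((-945/30)) = 19028765/((-945*1/30)) = 19028765/(-63/2) = 19028765*(-2/63) = -5436790/9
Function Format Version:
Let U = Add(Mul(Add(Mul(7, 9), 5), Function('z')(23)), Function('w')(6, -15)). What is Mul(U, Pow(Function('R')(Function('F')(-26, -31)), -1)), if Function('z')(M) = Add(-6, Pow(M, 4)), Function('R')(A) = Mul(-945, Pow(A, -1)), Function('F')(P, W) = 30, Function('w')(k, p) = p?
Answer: Rational(-5436790, 9) ≈ -6.0409e+5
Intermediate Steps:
U = 19028765 (U = Add(Mul(Add(Mul(7, 9), 5), Add(-6, Pow(23, 4))), -15) = Add(Mul(Add(63, 5), Add(-6, 279841)), -15) = Add(Mul(68, 279835), -15) = Add(19028780, -15) = 19028765)
Mul(U, Pow(Function('R')(Function('F')(-26, -31)), -1)) = Mul(19028765, Pow(Mul(-945, Pow(30, -1)), -1)) = Mul(19028765, Pow(Mul(-945, Rational(1, 30)), -1)) = Mul(19028765, Pow(Rational(-63, 2), -1)) = Mul(19028765, Rational(-2, 63)) = Rational(-5436790, 9)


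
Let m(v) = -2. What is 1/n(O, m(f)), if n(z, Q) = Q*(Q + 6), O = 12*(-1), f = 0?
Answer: -⅛ ≈ -0.12500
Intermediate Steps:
O = -12
n(z, Q) = Q*(6 + Q)
1/n(O, m(f)) = 1/(-2*(6 - 2)) = 1/(-2*4) = 1/(-8) = -⅛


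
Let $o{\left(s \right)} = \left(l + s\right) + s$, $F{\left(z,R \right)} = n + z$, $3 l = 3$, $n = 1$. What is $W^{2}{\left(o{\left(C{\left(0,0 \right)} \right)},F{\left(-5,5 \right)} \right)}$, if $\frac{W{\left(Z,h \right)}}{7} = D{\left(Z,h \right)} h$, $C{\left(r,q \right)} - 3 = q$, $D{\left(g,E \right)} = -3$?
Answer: $7056$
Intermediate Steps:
$l = 1$ ($l = \frac{1}{3} \cdot 3 = 1$)
$C{\left(r,q \right)} = 3 + q$
$F{\left(z,R \right)} = 1 + z$
$o{\left(s \right)} = 1 + 2 s$ ($o{\left(s \right)} = \left(1 + s\right) + s = 1 + 2 s$)
$W{\left(Z,h \right)} = - 21 h$ ($W{\left(Z,h \right)} = 7 \left(- 3 h\right) = - 21 h$)
$W^{2}{\left(o{\left(C{\left(0,0 \right)} \right)},F{\left(-5,5 \right)} \right)} = \left(- 21 \left(1 - 5\right)\right)^{2} = \left(\left(-21\right) \left(-4\right)\right)^{2} = 84^{2} = 7056$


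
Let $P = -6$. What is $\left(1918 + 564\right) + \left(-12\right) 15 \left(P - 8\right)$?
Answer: $5002$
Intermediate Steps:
$\left(1918 + 564\right) + \left(-12\right) 15 \left(P - 8\right) = \left(1918 + 564\right) + \left(-12\right) 15 \left(-6 - 8\right) = 2482 - 180 \left(-6 - 8\right) = 2482 - -2520 = 2482 + 2520 = 5002$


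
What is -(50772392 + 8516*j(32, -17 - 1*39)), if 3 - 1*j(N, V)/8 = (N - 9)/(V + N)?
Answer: -153126196/3 ≈ -5.1042e+7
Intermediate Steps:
j(N, V) = 24 - 8*(-9 + N)/(N + V) (j(N, V) = 24 - 8*(N - 9)/(V + N) = 24 - 8*(-9 + N)/(N + V))
-(50772392 + 8516*j(32, -17 - 1*39)) = -(50772392 + 68128*(9 + 2*32 + 3*(-17 - 1*39))/(32 + (-17 - 1*39))) = -(50772392 + 68128*(9 + 64 + 3*(-17 - 39))/(32 + (-17 - 39))) = -(50772392 + 68128*(9 + 64 + 3*(-56))/(32 - 56)) = -8516/(1/(8*(9 + 64 - 168)/(-24) + 5962)) = -8516/(1/(8*(-1/24)*(-95) + 5962)) = -8516/(1/(95/3 + 5962)) = -8516/(1/(17981/3)) = -8516/3/17981 = -8516*17981/3 = -153126196/3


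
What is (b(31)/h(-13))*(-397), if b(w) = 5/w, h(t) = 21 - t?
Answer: -1985/1054 ≈ -1.8833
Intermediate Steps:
(b(31)/h(-13))*(-397) = ((5/31)/(21 - 1*(-13)))*(-397) = ((5*(1/31))/(21 + 13))*(-397) = ((5/31)/34)*(-397) = ((5/31)*(1/34))*(-397) = (5/1054)*(-397) = -1985/1054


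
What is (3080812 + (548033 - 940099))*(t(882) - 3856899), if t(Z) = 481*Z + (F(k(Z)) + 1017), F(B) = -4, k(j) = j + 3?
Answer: -9226819078424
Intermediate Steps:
k(j) = 3 + j
t(Z) = 1013 + 481*Z (t(Z) = 481*Z + (-4 + 1017) = 481*Z + 1013 = 1013 + 481*Z)
(3080812 + (548033 - 940099))*(t(882) - 3856899) = (3080812 + (548033 - 940099))*((1013 + 481*882) - 3856899) = (3080812 - 392066)*((1013 + 424242) - 3856899) = 2688746*(425255 - 3856899) = 2688746*(-3431644) = -9226819078424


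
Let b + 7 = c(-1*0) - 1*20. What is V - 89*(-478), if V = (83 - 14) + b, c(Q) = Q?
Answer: 42584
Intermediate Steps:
b = -27 (b = -7 + (-1*0 - 1*20) = -7 + (0 - 20) = -7 - 20 = -27)
V = 42 (V = (83 - 14) - 27 = 69 - 27 = 42)
V - 89*(-478) = 42 - 89*(-478) = 42 + 42542 = 42584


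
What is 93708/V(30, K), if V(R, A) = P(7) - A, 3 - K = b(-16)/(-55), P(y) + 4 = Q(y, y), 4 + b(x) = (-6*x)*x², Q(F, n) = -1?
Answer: -1288485/6253 ≈ -206.06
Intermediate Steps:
b(x) = -4 - 6*x³ (b(x) = -4 + (-6*x)*x² = -4 - 6*x³)
P(y) = -5 (P(y) = -4 - 1 = -5)
K = 24737/55 (K = 3 - (-4 - 6*(-16)³)/(-55) = 3 - (-4 - 6*(-4096))*(-1)/55 = 3 - (-4 + 24576)*(-1)/55 = 3 - 24572*(-1)/55 = 3 - 1*(-24572/55) = 3 + 24572/55 = 24737/55 ≈ 449.76)
V(R, A) = -5 - A
93708/V(30, K) = 93708/(-5 - 1*24737/55) = 93708/(-5 - 24737/55) = 93708/(-25012/55) = 93708*(-55/25012) = -1288485/6253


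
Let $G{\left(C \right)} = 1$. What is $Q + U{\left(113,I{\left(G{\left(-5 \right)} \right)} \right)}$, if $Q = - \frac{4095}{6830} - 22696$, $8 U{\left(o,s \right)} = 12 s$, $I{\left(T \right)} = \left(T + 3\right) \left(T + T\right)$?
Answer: $- \frac{30987163}{1366} \approx -22685.0$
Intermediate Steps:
$I{\left(T \right)} = 2 T \left(3 + T\right)$ ($I{\left(T \right)} = \left(3 + T\right) 2 T = 2 T \left(3 + T\right)$)
$U{\left(o,s \right)} = \frac{3 s}{2}$ ($U{\left(o,s \right)} = \frac{12 s}{8} = \frac{3 s}{2}$)
$Q = - \frac{31003555}{1366}$ ($Q = \left(-4095\right) \frac{1}{6830} - 22696 = - \frac{819}{1366} - 22696 = - \frac{31003555}{1366} \approx -22697.0$)
$Q + U{\left(113,I{\left(G{\left(-5 \right)} \right)} \right)} = - \frac{31003555}{1366} + \frac{3 \cdot 2 \cdot 1 \left(3 + 1\right)}{2} = - \frac{31003555}{1366} + \frac{3 \cdot 2 \cdot 1 \cdot 4}{2} = - \frac{31003555}{1366} + \frac{3}{2} \cdot 8 = - \frac{31003555}{1366} + 12 = - \frac{30987163}{1366}$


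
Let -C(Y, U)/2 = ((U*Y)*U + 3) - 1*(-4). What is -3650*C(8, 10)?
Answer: 5891100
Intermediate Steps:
C(Y, U) = -14 - 2*Y*U**2 (C(Y, U) = -2*(((U*Y)*U + 3) - 1*(-4)) = -2*((Y*U**2 + 3) + 4) = -2*((3 + Y*U**2) + 4) = -2*(7 + Y*U**2) = -14 - 2*Y*U**2)
-3650*C(8, 10) = -3650*(-14 - 2*8*10**2) = -3650*(-14 - 2*8*100) = -3650*(-14 - 1600) = -3650*(-1614) = 5891100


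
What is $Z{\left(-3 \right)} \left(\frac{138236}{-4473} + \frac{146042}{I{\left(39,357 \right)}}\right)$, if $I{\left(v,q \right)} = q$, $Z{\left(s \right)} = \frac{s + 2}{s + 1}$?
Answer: $\frac{14378467}{76041} \approx 189.09$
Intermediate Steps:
$Z{\left(s \right)} = \frac{2 + s}{1 + s}$
$Z{\left(-3 \right)} \left(\frac{138236}{-4473} + \frac{146042}{I{\left(39,357 \right)}}\right) = \frac{2 - 3}{1 - 3} \left(\frac{138236}{-4473} + \frac{146042}{357}\right) = \frac{1}{-2} \left(-1\right) \left(138236 \left(- \frac{1}{4473}\right) + 146042 \cdot \frac{1}{357}\right) = \left(- \frac{1}{2}\right) \left(-1\right) \left(- \frac{19748}{639} + \frac{146042}{357}\right) = \frac{1}{2} \cdot \frac{28756934}{76041} = \frac{14378467}{76041}$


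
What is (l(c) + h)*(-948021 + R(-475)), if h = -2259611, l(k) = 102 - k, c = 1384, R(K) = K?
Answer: 2144447966928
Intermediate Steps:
(l(c) + h)*(-948021 + R(-475)) = ((102 - 1*1384) - 2259611)*(-948021 - 475) = ((102 - 1384) - 2259611)*(-948496) = (-1282 - 2259611)*(-948496) = -2260893*(-948496) = 2144447966928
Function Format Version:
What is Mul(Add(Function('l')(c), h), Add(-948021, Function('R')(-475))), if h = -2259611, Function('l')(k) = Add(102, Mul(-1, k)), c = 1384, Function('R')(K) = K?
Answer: 2144447966928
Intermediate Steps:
Mul(Add(Function('l')(c), h), Add(-948021, Function('R')(-475))) = Mul(Add(Add(102, Mul(-1, 1384)), -2259611), Add(-948021, -475)) = Mul(Add(Add(102, -1384), -2259611), -948496) = Mul(Add(-1282, -2259611), -948496) = Mul(-2260893, -948496) = 2144447966928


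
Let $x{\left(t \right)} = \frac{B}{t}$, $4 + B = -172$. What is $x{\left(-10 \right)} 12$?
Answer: $\frac{1056}{5} \approx 211.2$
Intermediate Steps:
$B = -176$ ($B = -4 - 172 = -176$)
$x{\left(t \right)} = - \frac{176}{t}$
$x{\left(-10 \right)} 12 = - \frac{176}{-10} \cdot 12 = \left(-176\right) \left(- \frac{1}{10}\right) 12 = \frac{88}{5} \cdot 12 = \frac{1056}{5}$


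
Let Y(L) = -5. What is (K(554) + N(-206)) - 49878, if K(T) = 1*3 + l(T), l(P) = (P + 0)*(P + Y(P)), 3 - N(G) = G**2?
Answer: 211838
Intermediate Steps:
N(G) = 3 - G**2
l(P) = P*(-5 + P) (l(P) = (P + 0)*(P - 5) = P*(-5 + P))
K(T) = 3 + T*(-5 + T) (K(T) = 1*3 + T*(-5 + T) = 3 + T*(-5 + T))
(K(554) + N(-206)) - 49878 = ((3 + 554*(-5 + 554)) + (3 - 1*(-206)**2)) - 49878 = ((3 + 554*549) + (3 - 1*42436)) - 49878 = ((3 + 304146) + (3 - 42436)) - 49878 = (304149 - 42433) - 49878 = 261716 - 49878 = 211838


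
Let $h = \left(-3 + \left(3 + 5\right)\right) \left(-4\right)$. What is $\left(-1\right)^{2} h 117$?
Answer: $-2340$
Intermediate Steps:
$h = -20$ ($h = \left(-3 + 8\right) \left(-4\right) = 5 \left(-4\right) = -20$)
$\left(-1\right)^{2} h 117 = \left(-1\right)^{2} \left(-20\right) 117 = 1 \left(-20\right) 117 = \left(-20\right) 117 = -2340$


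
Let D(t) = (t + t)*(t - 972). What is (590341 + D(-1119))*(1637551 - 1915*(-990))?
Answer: 18621019736599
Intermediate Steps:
D(t) = 2*t*(-972 + t) (D(t) = (2*t)*(-972 + t) = 2*t*(-972 + t))
(590341 + D(-1119))*(1637551 - 1915*(-990)) = (590341 + 2*(-1119)*(-972 - 1119))*(1637551 - 1915*(-990)) = (590341 + 2*(-1119)*(-2091))*(1637551 + 1895850) = (590341 + 4679658)*3533401 = 5269999*3533401 = 18621019736599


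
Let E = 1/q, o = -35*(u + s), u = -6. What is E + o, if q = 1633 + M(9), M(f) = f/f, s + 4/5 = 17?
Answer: -583337/1634 ≈ -357.00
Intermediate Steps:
s = 81/5 (s = -⅘ + 17 = 81/5 ≈ 16.200)
M(f) = 1
o = -357 (o = -35*(-6 + 81/5) = -35*51/5 = -357)
q = 1634 (q = 1633 + 1 = 1634)
E = 1/1634 ≈ 0.00061200
E + o = 1/1634 - 357 = -583337/1634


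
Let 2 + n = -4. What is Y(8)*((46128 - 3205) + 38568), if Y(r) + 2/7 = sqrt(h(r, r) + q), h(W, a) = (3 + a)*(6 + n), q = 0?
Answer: -162982/7 ≈ -23283.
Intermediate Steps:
n = -6 (n = -2 - 4 = -6)
h(W, a) = 0 (h(W, a) = (3 + a)*(6 - 6) = (3 + a)*0 = 0)
Y(r) = -2/7 (Y(r) = -2/7 + sqrt(0 + 0) = -2/7 + sqrt(0) = -2/7 + 0 = -2/7)
Y(8)*((46128 - 3205) + 38568) = -2*((46128 - 3205) + 38568)/7 = -2*(42923 + 38568)/7 = -2/7*81491 = -162982/7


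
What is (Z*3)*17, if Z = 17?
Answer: 867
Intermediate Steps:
(Z*3)*17 = (17*3)*17 = 51*17 = 867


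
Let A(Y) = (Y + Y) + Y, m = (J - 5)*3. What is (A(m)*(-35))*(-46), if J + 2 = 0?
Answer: -101430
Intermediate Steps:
J = -2 (J = -2 + 0 = -2)
m = -21 (m = (-2 - 5)*3 = -7*3 = -21)
A(Y) = 3*Y (A(Y) = 2*Y + Y = 3*Y)
(A(m)*(-35))*(-46) = ((3*(-21))*(-35))*(-46) = -63*(-35)*(-46) = 2205*(-46) = -101430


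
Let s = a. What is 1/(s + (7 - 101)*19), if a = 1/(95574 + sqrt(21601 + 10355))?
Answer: -16313962435146/29136736738475593 + 2*sqrt(7989)/29136736738475593 ≈ -0.00055991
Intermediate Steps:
a = 1/(95574 + 2*sqrt(7989)) (a = 1/(95574 + sqrt(31956)) = 1/(95574 + 2*sqrt(7989)) ≈ 1.0444e-5)
s = 15929/1522392920 - sqrt(7989)/4567178760 ≈ 1.0444e-5
1/(s + (7 - 101)*19) = 1/((15929/1522392920 - sqrt(7989)/4567178760) + (7 - 101)*19) = 1/((15929/1522392920 - sqrt(7989)/4567178760) - 94*19) = 1/((15929/1522392920 - sqrt(7989)/4567178760) - 1786) = 1/(-2718993739191/1522392920 - sqrt(7989)/4567178760)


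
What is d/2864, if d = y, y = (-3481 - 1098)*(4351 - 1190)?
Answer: -14474219/2864 ≈ -5053.8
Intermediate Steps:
y = -14474219 (y = -4579*3161 = -14474219)
d = -14474219
d/2864 = -14474219/2864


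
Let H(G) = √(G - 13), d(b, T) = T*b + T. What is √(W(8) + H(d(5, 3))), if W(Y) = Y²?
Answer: √(64 + √5) ≈ 8.1385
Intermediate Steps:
d(b, T) = T + T*b
H(G) = √(-13 + G)
√(W(8) + H(d(5, 3))) = √(8² + √(-13 + 3*(1 + 5))) = √(64 + √(-13 + 3*6)) = √(64 + √(-13 + 18)) = √(64 + √5)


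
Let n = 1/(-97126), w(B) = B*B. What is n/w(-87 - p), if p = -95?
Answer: -1/6216064 ≈ -1.6087e-7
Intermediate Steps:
w(B) = B²
n = -1/97126 ≈ -1.0296e-5
n/w(-87 - p) = -1/(97126*(-87 - 1*(-95))²) = -1/(97126*(-87 + 95)²) = -1/(97126*(8²)) = -1/97126/64 = -1/97126*1/64 = -1/6216064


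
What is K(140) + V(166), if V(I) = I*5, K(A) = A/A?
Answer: 831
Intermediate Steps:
K(A) = 1
V(I) = 5*I
K(140) + V(166) = 1 + 5*166 = 1 + 830 = 831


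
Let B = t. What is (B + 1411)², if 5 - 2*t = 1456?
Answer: 1879641/4 ≈ 4.6991e+5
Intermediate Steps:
t = -1451/2 (t = 5/2 - ½*1456 = 5/2 - 728 = -1451/2 ≈ -725.50)
B = -1451/2 ≈ -725.50
(B + 1411)² = (-1451/2 + 1411)² = (1371/2)² = 1879641/4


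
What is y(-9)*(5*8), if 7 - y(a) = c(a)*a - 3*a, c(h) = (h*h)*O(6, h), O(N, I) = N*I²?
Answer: 14170960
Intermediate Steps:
c(h) = 6*h⁴ (c(h) = (h*h)*(6*h²) = h²*(6*h²) = 6*h⁴)
y(a) = 7 - 6*a⁵ + 3*a (y(a) = 7 - ((6*a⁴)*a - 3*a) = 7 - (6*a⁵ - 3*a) = 7 - (-3*a + 6*a⁵) = 7 + (-6*a⁵ + 3*a) = 7 - 6*a⁵ + 3*a)
y(-9)*(5*8) = (7 - 6*(-9)⁵ + 3*(-9))*(5*8) = (7 - 6*(-59049) - 27)*40 = (7 + 354294 - 27)*40 = 354274*40 = 14170960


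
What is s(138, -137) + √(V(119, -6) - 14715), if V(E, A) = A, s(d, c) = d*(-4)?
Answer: -552 + I*√14721 ≈ -552.0 + 121.33*I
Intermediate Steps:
s(d, c) = -4*d
s(138, -137) + √(V(119, -6) - 14715) = -4*138 + √(-6 - 14715) = -552 + √(-14721) = -552 + I*√14721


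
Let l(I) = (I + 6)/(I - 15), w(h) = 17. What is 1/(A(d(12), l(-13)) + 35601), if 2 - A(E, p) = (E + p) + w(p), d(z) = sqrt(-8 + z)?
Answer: 4/142335 ≈ 2.8103e-5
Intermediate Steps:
l(I) = (6 + I)/(-15 + I)
A(E, p) = -15 - E - p (A(E, p) = 2 - ((E + p) + 17) = 2 - (17 + E + p) = 2 + (-17 - E - p) = -15 - E - p)
1/(A(d(12), l(-13)) + 35601) = 1/((-15 - sqrt(-8 + 12) - (6 - 13)/(-15 - 13)) + 35601) = 1/((-15 - sqrt(4) - (-7)/(-28)) + 35601) = 1/((-15 - 1*2 - (-1)*(-7)/28) + 35601) = 1/((-15 - 2 - 1*1/4) + 35601) = 1/((-15 - 2 - 1/4) + 35601) = 1/(-69/4 + 35601) = 1/(142335/4) = 4/142335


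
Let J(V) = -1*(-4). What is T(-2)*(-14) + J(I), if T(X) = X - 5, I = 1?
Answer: 102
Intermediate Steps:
T(X) = -5 + X
J(V) = 4
T(-2)*(-14) + J(I) = (-5 - 2)*(-14) + 4 = -7*(-14) + 4 = 98 + 4 = 102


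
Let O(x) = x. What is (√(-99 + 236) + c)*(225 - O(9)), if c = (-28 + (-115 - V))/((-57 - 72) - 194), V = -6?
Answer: 29592/323 + 216*√137 ≈ 2619.8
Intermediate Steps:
c = 137/323 (c = (-28 + (-115 - 1*(-6)))/((-57 - 72) - 194) = (-28 + (-115 + 6))/(-129 - 194) = (-28 - 109)/(-323) = -137*(-1/323) = 137/323 ≈ 0.42415)
(√(-99 + 236) + c)*(225 - O(9)) = (√(-99 + 236) + 137/323)*(225 - 1*9) = (√137 + 137/323)*(225 - 9) = (137/323 + √137)*216 = 29592/323 + 216*√137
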